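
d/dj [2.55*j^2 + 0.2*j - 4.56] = 5.1*j + 0.2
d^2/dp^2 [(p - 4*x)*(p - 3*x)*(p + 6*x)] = 6*p - 2*x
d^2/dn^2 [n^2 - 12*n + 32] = 2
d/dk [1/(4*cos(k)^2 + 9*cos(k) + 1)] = (8*cos(k) + 9)*sin(k)/(4*cos(k)^2 + 9*cos(k) + 1)^2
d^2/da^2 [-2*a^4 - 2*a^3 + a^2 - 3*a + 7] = -24*a^2 - 12*a + 2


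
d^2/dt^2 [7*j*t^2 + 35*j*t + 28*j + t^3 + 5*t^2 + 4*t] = 14*j + 6*t + 10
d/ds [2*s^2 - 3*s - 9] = 4*s - 3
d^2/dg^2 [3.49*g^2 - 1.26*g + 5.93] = 6.98000000000000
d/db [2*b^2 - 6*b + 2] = 4*b - 6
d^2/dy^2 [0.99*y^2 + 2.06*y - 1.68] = 1.98000000000000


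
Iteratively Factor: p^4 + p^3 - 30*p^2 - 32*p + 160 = (p + 4)*(p^3 - 3*p^2 - 18*p + 40) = (p + 4)^2*(p^2 - 7*p + 10) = (p - 5)*(p + 4)^2*(p - 2)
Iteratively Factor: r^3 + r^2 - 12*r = (r - 3)*(r^2 + 4*r) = (r - 3)*(r + 4)*(r)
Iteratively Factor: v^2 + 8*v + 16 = (v + 4)*(v + 4)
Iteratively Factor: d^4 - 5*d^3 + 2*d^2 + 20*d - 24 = (d - 3)*(d^3 - 2*d^2 - 4*d + 8) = (d - 3)*(d - 2)*(d^2 - 4) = (d - 3)*(d - 2)*(d + 2)*(d - 2)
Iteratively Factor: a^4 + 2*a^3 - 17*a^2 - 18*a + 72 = (a - 3)*(a^3 + 5*a^2 - 2*a - 24) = (a - 3)*(a + 4)*(a^2 + a - 6) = (a - 3)*(a - 2)*(a + 4)*(a + 3)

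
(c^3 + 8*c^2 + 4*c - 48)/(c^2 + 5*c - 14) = (c^2 + 10*c + 24)/(c + 7)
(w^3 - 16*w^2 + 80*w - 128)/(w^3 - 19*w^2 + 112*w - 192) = (w^2 - 8*w + 16)/(w^2 - 11*w + 24)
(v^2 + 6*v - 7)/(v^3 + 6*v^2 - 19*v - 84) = (v - 1)/(v^2 - v - 12)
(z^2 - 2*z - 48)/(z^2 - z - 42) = (z - 8)/(z - 7)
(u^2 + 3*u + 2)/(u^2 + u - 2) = (u + 1)/(u - 1)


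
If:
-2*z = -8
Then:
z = 4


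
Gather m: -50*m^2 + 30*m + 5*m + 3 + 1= -50*m^2 + 35*m + 4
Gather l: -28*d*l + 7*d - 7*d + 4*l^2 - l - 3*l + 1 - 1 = 4*l^2 + l*(-28*d - 4)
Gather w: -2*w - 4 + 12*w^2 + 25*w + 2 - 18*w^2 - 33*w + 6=-6*w^2 - 10*w + 4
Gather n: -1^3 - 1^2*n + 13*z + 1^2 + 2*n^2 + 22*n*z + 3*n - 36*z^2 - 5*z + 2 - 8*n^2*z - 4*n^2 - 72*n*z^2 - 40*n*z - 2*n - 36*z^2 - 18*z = n^2*(-8*z - 2) + n*(-72*z^2 - 18*z) - 72*z^2 - 10*z + 2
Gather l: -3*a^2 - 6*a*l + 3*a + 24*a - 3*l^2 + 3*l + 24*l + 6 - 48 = -3*a^2 + 27*a - 3*l^2 + l*(27 - 6*a) - 42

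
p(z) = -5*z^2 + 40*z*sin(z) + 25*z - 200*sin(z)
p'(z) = 40*z*cos(z) - 10*z + 40*sin(z) - 200*cos(z) + 25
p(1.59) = -109.27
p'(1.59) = 51.71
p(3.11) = 27.00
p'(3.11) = 70.73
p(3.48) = 46.63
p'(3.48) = 34.27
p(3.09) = 25.57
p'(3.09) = 72.46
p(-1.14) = 188.16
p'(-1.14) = -102.51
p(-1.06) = 179.34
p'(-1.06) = -117.80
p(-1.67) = 209.79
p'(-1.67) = 28.32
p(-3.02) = -82.19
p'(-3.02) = 368.78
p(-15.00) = -979.77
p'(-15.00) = 756.74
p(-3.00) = -74.84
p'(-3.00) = 366.15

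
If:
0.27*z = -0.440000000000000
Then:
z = -1.63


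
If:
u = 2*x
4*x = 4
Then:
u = 2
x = 1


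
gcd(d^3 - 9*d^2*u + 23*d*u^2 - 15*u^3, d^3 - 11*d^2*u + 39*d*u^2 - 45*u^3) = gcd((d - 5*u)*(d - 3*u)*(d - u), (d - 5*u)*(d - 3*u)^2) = d^2 - 8*d*u + 15*u^2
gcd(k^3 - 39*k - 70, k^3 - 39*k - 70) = k^3 - 39*k - 70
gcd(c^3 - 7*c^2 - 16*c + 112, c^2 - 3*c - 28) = c^2 - 3*c - 28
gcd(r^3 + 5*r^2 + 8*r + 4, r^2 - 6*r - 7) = r + 1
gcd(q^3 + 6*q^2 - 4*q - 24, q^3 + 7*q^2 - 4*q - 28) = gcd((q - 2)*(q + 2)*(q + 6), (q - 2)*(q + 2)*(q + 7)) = q^2 - 4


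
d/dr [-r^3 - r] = -3*r^2 - 1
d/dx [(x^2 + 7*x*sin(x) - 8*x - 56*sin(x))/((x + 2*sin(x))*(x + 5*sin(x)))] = 2*(-5*x^2*sin(2*x) + 4*x^2 - 35*x*sin(x)^2*cos(x) + 10*x*sin(x)^2 + 56*x*sin(x) + 40*x*sin(2*x) + 35*sin(x)^3 + 280*sin(x)^2*cos(x) + 156*sin(x)^2)/((x + 2*sin(x))^2*(x + 5*sin(x))^2)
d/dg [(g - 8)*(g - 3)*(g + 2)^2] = 4*g^3 - 21*g^2 - 32*g + 52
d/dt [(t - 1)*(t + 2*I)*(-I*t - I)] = -3*I*t^2 + 4*t + I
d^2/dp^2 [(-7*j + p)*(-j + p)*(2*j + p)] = -12*j + 6*p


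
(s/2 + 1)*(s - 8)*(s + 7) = s^3/2 + s^2/2 - 29*s - 56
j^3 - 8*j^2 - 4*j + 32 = (j - 8)*(j - 2)*(j + 2)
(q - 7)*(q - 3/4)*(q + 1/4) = q^3 - 15*q^2/2 + 53*q/16 + 21/16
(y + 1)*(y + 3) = y^2 + 4*y + 3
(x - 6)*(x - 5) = x^2 - 11*x + 30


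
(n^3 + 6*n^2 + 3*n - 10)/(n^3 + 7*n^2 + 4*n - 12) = (n + 5)/(n + 6)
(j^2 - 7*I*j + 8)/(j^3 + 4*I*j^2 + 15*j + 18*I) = (j - 8*I)/(j^2 + 3*I*j + 18)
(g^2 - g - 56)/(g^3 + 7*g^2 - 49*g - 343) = (g - 8)/(g^2 - 49)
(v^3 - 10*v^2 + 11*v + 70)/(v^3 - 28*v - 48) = (v^2 - 12*v + 35)/(v^2 - 2*v - 24)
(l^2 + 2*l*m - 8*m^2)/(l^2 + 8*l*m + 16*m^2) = (l - 2*m)/(l + 4*m)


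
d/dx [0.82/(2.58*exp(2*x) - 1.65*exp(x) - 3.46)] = (1.353 - 4.2312*exp(x))*exp(x)/(-2.58*exp(2*x) + 1.65*exp(x) + 3.46)^2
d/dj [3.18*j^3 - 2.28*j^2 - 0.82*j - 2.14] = 9.54*j^2 - 4.56*j - 0.82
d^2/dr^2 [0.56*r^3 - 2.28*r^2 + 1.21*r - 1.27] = 3.36*r - 4.56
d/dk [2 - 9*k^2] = -18*k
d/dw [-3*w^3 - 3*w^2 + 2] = 3*w*(-3*w - 2)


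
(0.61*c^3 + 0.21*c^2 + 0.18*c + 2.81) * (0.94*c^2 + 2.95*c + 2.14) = 0.5734*c^5 + 1.9969*c^4 + 2.0941*c^3 + 3.6218*c^2 + 8.6747*c + 6.0134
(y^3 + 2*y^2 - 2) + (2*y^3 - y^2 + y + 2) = 3*y^3 + y^2 + y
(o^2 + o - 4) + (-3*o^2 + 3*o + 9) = -2*o^2 + 4*o + 5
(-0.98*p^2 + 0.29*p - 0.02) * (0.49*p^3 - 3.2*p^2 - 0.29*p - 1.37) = -0.4802*p^5 + 3.2781*p^4 - 0.6536*p^3 + 1.3225*p^2 - 0.3915*p + 0.0274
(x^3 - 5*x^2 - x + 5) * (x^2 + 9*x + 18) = x^5 + 4*x^4 - 28*x^3 - 94*x^2 + 27*x + 90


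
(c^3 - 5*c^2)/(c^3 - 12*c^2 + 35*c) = c/(c - 7)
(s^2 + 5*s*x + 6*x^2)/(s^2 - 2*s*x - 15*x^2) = (-s - 2*x)/(-s + 5*x)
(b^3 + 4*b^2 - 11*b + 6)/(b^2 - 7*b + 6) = (b^2 + 5*b - 6)/(b - 6)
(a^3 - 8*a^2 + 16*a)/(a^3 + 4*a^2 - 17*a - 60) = a*(a - 4)/(a^2 + 8*a + 15)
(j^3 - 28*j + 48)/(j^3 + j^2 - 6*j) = (j^2 + 2*j - 24)/(j*(j + 3))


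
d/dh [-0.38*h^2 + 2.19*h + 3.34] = 2.19 - 0.76*h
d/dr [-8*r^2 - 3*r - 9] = -16*r - 3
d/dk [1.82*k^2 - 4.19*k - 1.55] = 3.64*k - 4.19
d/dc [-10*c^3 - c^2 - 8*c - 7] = -30*c^2 - 2*c - 8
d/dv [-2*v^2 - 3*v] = -4*v - 3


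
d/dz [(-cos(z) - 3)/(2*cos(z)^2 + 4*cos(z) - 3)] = (2*sin(z)^2 - 12*cos(z) - 17)*sin(z)/(4*cos(z) + cos(2*z) - 2)^2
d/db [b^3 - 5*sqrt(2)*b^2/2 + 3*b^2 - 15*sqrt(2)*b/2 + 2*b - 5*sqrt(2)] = 3*b^2 - 5*sqrt(2)*b + 6*b - 15*sqrt(2)/2 + 2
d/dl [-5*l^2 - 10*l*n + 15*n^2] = -10*l - 10*n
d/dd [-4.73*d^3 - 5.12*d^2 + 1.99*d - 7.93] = -14.19*d^2 - 10.24*d + 1.99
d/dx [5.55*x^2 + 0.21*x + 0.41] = 11.1*x + 0.21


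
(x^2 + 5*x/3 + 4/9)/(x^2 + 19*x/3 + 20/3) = (x + 1/3)/(x + 5)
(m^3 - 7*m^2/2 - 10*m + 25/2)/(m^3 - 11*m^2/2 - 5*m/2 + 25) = (2*m^2 + 3*m - 5)/(2*m^2 - m - 10)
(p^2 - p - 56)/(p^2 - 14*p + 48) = (p + 7)/(p - 6)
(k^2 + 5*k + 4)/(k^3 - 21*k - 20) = 1/(k - 5)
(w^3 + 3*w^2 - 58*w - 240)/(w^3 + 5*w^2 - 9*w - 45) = (w^2 - 2*w - 48)/(w^2 - 9)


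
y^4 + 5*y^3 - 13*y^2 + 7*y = y*(y - 1)^2*(y + 7)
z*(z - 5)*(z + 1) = z^3 - 4*z^2 - 5*z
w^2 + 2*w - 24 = (w - 4)*(w + 6)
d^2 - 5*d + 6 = (d - 3)*(d - 2)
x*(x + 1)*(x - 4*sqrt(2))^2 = x^4 - 8*sqrt(2)*x^3 + x^3 - 8*sqrt(2)*x^2 + 32*x^2 + 32*x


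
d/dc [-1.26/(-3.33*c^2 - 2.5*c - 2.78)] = (-8.3916*c - 3.15)/(3.33*c^2 + 2.5*c + 2.78)^2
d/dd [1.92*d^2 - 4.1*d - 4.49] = 3.84*d - 4.1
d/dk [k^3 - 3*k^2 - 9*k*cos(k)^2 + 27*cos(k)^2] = 3*k^2 + 9*k*sin(2*k) - 6*k - 27*sin(2*k) - 9*cos(k)^2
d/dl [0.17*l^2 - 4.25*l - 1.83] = 0.34*l - 4.25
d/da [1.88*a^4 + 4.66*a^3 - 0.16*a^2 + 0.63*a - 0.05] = 7.52*a^3 + 13.98*a^2 - 0.32*a + 0.63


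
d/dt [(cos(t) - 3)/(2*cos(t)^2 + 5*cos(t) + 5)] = (-12*cos(t) + cos(2*t) - 19)*sin(t)/(5*cos(t) + cos(2*t) + 6)^2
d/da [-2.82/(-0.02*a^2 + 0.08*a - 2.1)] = (0.2256 - 0.1128*a)/(0.02*a^2 - 0.08*a + 2.1)^2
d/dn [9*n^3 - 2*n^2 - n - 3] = 27*n^2 - 4*n - 1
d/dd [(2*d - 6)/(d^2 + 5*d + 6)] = 2*(-d^2 + 6*d + 21)/(d^4 + 10*d^3 + 37*d^2 + 60*d + 36)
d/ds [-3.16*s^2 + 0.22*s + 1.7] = 0.22 - 6.32*s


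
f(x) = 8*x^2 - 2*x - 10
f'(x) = 16*x - 2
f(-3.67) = 105.09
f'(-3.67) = -60.72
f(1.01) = -3.86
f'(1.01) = 14.16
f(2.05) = 19.52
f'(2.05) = 30.80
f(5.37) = 209.96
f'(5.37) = 83.92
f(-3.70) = 106.92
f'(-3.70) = -61.20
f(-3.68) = 105.70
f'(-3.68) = -60.88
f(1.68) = 9.22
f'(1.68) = 24.88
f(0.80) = -6.48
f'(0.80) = 10.80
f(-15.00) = 1820.00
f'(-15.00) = -242.00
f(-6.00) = 290.00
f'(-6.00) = -98.00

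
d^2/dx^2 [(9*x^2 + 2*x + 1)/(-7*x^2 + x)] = 2*(-161*x^3 - 147*x^2 + 21*x - 1)/(x^3*(343*x^3 - 147*x^2 + 21*x - 1))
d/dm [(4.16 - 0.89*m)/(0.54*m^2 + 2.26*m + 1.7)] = (0.4806*m^2 - 4.4928*m - 10.9146)/(0.2916*m^4 + 2.4408*m^3 + 6.9436*m^2 + 7.684*m + 2.89)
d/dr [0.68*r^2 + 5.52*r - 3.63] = 1.36*r + 5.52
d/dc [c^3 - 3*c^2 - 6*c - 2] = 3*c^2 - 6*c - 6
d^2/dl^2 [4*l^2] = 8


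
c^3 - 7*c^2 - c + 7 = (c - 7)*(c - 1)*(c + 1)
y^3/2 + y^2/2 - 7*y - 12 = (y/2 + 1)*(y - 4)*(y + 3)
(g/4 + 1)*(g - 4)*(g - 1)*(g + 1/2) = g^4/4 - g^3/8 - 33*g^2/8 + 2*g + 2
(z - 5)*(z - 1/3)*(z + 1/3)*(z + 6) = z^4 + z^3 - 271*z^2/9 - z/9 + 10/3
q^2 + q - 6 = (q - 2)*(q + 3)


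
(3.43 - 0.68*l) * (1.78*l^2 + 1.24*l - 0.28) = -1.2104*l^3 + 5.2622*l^2 + 4.4436*l - 0.9604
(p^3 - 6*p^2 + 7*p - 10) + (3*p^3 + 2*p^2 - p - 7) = 4*p^3 - 4*p^2 + 6*p - 17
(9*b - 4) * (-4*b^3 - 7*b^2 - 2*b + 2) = -36*b^4 - 47*b^3 + 10*b^2 + 26*b - 8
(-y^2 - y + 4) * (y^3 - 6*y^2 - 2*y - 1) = -y^5 + 5*y^4 + 12*y^3 - 21*y^2 - 7*y - 4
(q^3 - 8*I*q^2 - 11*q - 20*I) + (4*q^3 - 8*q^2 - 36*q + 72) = 5*q^3 - 8*q^2 - 8*I*q^2 - 47*q + 72 - 20*I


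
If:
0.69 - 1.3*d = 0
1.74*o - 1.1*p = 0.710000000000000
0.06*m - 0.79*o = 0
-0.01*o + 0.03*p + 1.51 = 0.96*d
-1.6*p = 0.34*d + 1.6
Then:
No Solution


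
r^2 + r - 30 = (r - 5)*(r + 6)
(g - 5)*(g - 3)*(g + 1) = g^3 - 7*g^2 + 7*g + 15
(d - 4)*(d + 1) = d^2 - 3*d - 4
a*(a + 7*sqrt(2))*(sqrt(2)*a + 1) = sqrt(2)*a^3 + 15*a^2 + 7*sqrt(2)*a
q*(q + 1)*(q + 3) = q^3 + 4*q^2 + 3*q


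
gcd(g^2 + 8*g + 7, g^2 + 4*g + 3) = g + 1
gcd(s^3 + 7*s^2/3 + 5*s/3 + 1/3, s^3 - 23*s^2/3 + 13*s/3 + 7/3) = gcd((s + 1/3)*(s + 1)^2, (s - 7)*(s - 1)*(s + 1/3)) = s + 1/3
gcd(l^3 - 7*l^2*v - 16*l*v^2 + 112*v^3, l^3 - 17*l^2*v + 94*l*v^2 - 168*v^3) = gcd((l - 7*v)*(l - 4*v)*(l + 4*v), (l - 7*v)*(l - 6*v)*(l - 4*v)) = l^2 - 11*l*v + 28*v^2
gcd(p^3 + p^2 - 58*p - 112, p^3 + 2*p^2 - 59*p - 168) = p^2 - p - 56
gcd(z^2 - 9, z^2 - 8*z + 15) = z - 3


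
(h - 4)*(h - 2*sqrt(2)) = h^2 - 4*h - 2*sqrt(2)*h + 8*sqrt(2)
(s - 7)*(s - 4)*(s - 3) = s^3 - 14*s^2 + 61*s - 84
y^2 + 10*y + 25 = (y + 5)^2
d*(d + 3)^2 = d^3 + 6*d^2 + 9*d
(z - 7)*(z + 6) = z^2 - z - 42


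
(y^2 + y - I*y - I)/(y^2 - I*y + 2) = (y^2 + y - I*y - I)/(y^2 - I*y + 2)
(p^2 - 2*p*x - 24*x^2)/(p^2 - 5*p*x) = (p^2 - 2*p*x - 24*x^2)/(p*(p - 5*x))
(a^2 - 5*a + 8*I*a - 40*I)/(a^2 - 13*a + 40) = (a + 8*I)/(a - 8)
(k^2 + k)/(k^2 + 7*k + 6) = k/(k + 6)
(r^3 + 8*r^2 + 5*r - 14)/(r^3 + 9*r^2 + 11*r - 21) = (r + 2)/(r + 3)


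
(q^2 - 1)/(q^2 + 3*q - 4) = (q + 1)/(q + 4)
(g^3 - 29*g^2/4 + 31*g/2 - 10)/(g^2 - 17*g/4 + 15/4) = (g^2 - 6*g + 8)/(g - 3)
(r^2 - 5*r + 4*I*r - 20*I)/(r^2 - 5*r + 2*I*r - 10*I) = (r + 4*I)/(r + 2*I)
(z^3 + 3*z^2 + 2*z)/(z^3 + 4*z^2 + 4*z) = (z + 1)/(z + 2)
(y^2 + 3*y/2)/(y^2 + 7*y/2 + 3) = y/(y + 2)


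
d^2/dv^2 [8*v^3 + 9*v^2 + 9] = 48*v + 18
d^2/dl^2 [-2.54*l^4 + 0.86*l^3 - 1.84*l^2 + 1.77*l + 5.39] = -30.48*l^2 + 5.16*l - 3.68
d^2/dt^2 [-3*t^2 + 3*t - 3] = -6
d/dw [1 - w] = -1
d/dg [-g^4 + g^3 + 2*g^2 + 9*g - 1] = -4*g^3 + 3*g^2 + 4*g + 9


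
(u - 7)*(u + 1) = u^2 - 6*u - 7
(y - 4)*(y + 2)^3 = y^4 + 2*y^3 - 12*y^2 - 40*y - 32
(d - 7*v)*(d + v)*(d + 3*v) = d^3 - 3*d^2*v - 25*d*v^2 - 21*v^3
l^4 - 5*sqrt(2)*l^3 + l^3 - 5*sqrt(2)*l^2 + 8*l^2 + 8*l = l*(l + 1)*(l - 4*sqrt(2))*(l - sqrt(2))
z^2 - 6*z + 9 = (z - 3)^2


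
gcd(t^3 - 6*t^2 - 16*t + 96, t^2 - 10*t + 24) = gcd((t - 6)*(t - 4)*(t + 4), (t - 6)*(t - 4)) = t^2 - 10*t + 24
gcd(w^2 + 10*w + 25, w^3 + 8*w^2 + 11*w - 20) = w + 5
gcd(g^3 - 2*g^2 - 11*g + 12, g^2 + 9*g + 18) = g + 3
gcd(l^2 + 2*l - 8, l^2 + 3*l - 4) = l + 4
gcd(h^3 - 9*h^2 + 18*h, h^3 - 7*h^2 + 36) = h^2 - 9*h + 18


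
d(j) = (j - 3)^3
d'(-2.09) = 77.72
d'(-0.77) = 42.64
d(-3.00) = -216.00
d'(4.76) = 9.29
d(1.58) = -2.86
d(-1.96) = -122.02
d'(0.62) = 16.99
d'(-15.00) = 972.00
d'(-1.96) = 73.80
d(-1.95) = -121.29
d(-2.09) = -131.87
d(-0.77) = -53.58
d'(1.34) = 8.27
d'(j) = 3*(j - 3)^2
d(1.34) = -4.57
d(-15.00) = -5832.00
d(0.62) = -13.48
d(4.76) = 5.45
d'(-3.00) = 108.00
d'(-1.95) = 73.51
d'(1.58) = 6.05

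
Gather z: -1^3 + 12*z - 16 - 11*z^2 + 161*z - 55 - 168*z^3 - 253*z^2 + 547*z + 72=-168*z^3 - 264*z^2 + 720*z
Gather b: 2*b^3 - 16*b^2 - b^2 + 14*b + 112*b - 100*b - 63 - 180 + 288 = 2*b^3 - 17*b^2 + 26*b + 45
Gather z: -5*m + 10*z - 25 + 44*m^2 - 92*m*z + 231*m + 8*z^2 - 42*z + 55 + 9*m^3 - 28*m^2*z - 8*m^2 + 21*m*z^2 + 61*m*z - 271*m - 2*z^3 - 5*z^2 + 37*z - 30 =9*m^3 + 36*m^2 - 45*m - 2*z^3 + z^2*(21*m + 3) + z*(-28*m^2 - 31*m + 5)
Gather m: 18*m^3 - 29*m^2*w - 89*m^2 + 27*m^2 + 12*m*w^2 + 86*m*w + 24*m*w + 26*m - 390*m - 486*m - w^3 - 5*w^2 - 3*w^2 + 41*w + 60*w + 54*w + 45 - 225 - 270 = 18*m^3 + m^2*(-29*w - 62) + m*(12*w^2 + 110*w - 850) - w^3 - 8*w^2 + 155*w - 450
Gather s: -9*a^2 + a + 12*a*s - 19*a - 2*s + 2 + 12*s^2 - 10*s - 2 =-9*a^2 - 18*a + 12*s^2 + s*(12*a - 12)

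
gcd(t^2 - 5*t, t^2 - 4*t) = t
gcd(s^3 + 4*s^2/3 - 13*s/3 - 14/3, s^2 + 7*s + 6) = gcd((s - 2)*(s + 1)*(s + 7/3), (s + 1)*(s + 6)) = s + 1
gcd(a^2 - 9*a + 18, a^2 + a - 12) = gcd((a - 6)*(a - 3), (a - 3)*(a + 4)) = a - 3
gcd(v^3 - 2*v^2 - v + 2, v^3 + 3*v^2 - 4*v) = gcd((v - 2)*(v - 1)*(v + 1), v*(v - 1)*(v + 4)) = v - 1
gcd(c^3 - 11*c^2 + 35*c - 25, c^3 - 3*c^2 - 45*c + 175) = c^2 - 10*c + 25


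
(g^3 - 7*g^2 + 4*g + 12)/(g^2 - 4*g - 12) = (g^2 - g - 2)/(g + 2)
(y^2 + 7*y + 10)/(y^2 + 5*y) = (y + 2)/y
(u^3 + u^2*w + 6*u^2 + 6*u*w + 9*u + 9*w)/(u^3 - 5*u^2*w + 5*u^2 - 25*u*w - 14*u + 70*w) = (u^3 + u^2*w + 6*u^2 + 6*u*w + 9*u + 9*w)/(u^3 - 5*u^2*w + 5*u^2 - 25*u*w - 14*u + 70*w)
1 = 1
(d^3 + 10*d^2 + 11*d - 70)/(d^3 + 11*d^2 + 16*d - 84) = (d + 5)/(d + 6)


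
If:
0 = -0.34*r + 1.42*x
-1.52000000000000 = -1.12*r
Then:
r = 1.36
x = 0.32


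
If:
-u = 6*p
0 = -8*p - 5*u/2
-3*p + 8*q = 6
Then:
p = 0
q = 3/4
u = 0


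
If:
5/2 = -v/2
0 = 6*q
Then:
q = 0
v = -5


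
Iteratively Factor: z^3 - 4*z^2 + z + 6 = (z - 2)*(z^2 - 2*z - 3) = (z - 2)*(z + 1)*(z - 3)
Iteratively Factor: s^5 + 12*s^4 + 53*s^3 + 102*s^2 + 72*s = (s + 2)*(s^4 + 10*s^3 + 33*s^2 + 36*s) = (s + 2)*(s + 3)*(s^3 + 7*s^2 + 12*s) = (s + 2)*(s + 3)*(s + 4)*(s^2 + 3*s) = (s + 2)*(s + 3)^2*(s + 4)*(s)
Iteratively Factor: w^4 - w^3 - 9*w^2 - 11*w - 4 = (w + 1)*(w^3 - 2*w^2 - 7*w - 4) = (w - 4)*(w + 1)*(w^2 + 2*w + 1) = (w - 4)*(w + 1)^2*(w + 1)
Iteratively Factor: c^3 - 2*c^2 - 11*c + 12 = (c + 3)*(c^2 - 5*c + 4) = (c - 1)*(c + 3)*(c - 4)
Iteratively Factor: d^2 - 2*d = (d - 2)*(d)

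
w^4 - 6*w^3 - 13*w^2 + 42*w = w*(w - 7)*(w - 2)*(w + 3)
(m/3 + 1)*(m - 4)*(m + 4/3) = m^3/3 + m^2/9 - 40*m/9 - 16/3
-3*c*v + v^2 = v*(-3*c + v)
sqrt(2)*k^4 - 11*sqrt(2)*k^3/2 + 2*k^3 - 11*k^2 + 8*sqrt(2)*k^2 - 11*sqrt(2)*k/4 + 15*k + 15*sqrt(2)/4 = (k - 3)*(k - 5/2)*(k + sqrt(2)/2)*(sqrt(2)*k + 1)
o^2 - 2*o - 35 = (o - 7)*(o + 5)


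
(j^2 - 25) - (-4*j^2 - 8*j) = 5*j^2 + 8*j - 25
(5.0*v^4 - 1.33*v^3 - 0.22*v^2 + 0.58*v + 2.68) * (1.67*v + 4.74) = 8.35*v^5 + 21.4789*v^4 - 6.6716*v^3 - 0.0742*v^2 + 7.2248*v + 12.7032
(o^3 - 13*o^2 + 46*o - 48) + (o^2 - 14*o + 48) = o^3 - 12*o^2 + 32*o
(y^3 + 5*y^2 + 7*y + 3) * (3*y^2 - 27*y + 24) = 3*y^5 - 12*y^4 - 90*y^3 - 60*y^2 + 87*y + 72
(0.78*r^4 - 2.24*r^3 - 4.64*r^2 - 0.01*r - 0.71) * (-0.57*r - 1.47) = -0.4446*r^5 + 0.1302*r^4 + 5.9376*r^3 + 6.8265*r^2 + 0.4194*r + 1.0437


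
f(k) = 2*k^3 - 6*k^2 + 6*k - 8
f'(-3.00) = 96.00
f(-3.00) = -134.00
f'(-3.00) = 96.00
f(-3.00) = -134.00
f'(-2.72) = 83.03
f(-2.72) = -108.96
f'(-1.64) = 41.82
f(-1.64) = -42.80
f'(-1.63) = 41.50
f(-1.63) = -42.38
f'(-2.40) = 69.36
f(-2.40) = -84.61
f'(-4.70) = 194.94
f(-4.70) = -376.39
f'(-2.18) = 60.67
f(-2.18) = -70.31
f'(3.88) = 49.77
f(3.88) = 41.78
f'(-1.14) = 27.48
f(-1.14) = -25.60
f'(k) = 6*k^2 - 12*k + 6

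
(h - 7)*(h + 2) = h^2 - 5*h - 14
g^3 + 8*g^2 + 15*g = g*(g + 3)*(g + 5)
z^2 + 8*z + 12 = (z + 2)*(z + 6)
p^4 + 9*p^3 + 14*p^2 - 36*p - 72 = (p - 2)*(p + 2)*(p + 3)*(p + 6)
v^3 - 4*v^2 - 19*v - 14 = (v - 7)*(v + 1)*(v + 2)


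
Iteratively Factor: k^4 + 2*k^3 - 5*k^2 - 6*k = (k)*(k^3 + 2*k^2 - 5*k - 6) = k*(k - 2)*(k^2 + 4*k + 3) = k*(k - 2)*(k + 3)*(k + 1)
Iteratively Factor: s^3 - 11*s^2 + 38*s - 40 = (s - 5)*(s^2 - 6*s + 8) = (s - 5)*(s - 2)*(s - 4)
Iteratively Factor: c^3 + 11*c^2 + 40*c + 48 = (c + 4)*(c^2 + 7*c + 12) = (c + 4)^2*(c + 3)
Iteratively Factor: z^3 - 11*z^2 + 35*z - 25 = (z - 5)*(z^2 - 6*z + 5) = (z - 5)^2*(z - 1)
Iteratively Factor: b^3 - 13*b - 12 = (b + 3)*(b^2 - 3*b - 4) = (b - 4)*(b + 3)*(b + 1)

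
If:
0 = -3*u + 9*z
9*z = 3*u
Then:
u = 3*z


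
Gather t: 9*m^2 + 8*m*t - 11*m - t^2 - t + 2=9*m^2 - 11*m - t^2 + t*(8*m - 1) + 2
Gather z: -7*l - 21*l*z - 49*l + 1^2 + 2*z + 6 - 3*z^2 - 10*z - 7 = -56*l - 3*z^2 + z*(-21*l - 8)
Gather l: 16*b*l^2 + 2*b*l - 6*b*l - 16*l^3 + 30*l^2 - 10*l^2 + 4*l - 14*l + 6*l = -16*l^3 + l^2*(16*b + 20) + l*(-4*b - 4)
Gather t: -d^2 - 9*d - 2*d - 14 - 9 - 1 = -d^2 - 11*d - 24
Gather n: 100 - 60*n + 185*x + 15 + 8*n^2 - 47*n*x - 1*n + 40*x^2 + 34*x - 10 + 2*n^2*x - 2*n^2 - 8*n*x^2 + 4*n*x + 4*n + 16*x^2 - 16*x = n^2*(2*x + 6) + n*(-8*x^2 - 43*x - 57) + 56*x^2 + 203*x + 105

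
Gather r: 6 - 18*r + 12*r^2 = 12*r^2 - 18*r + 6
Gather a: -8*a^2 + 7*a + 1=-8*a^2 + 7*a + 1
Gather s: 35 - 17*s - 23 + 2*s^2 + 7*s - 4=2*s^2 - 10*s + 8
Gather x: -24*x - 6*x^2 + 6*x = -6*x^2 - 18*x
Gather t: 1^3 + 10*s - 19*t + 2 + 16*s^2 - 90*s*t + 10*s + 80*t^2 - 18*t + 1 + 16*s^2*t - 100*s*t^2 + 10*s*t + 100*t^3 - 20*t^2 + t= 16*s^2 + 20*s + 100*t^3 + t^2*(60 - 100*s) + t*(16*s^2 - 80*s - 36) + 4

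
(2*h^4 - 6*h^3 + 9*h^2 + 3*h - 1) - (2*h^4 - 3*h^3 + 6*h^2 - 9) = -3*h^3 + 3*h^2 + 3*h + 8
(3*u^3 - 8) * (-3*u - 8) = -9*u^4 - 24*u^3 + 24*u + 64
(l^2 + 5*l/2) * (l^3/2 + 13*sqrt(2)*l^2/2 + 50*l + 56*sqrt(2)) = l^5/2 + 5*l^4/4 + 13*sqrt(2)*l^4/2 + 65*sqrt(2)*l^3/4 + 50*l^3 + 56*sqrt(2)*l^2 + 125*l^2 + 140*sqrt(2)*l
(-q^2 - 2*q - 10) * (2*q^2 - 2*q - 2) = -2*q^4 - 2*q^3 - 14*q^2 + 24*q + 20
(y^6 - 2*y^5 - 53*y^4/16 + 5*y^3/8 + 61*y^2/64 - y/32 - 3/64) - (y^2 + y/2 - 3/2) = y^6 - 2*y^5 - 53*y^4/16 + 5*y^3/8 - 3*y^2/64 - 17*y/32 + 93/64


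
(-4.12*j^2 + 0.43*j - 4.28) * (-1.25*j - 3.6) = 5.15*j^3 + 14.2945*j^2 + 3.802*j + 15.408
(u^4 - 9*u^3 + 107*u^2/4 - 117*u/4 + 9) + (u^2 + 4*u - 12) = u^4 - 9*u^3 + 111*u^2/4 - 101*u/4 - 3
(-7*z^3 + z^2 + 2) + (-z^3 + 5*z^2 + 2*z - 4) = -8*z^3 + 6*z^2 + 2*z - 2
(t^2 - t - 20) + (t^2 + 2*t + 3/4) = 2*t^2 + t - 77/4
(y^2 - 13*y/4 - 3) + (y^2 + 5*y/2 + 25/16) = 2*y^2 - 3*y/4 - 23/16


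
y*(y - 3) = y^2 - 3*y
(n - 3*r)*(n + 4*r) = n^2 + n*r - 12*r^2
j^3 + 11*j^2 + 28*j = j*(j + 4)*(j + 7)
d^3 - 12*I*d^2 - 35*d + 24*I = (d - 8*I)*(d - 3*I)*(d - I)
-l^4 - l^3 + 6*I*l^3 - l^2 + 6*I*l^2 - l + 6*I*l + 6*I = (l - 6*I)*(l - I)*(-I*l + 1)*(-I*l - I)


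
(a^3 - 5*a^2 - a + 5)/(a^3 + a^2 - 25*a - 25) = (a - 1)/(a + 5)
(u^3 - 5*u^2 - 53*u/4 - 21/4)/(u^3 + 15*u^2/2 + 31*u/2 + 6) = (2*u^2 - 11*u - 21)/(2*(u^2 + 7*u + 12))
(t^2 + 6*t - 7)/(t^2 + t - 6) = (t^2 + 6*t - 7)/(t^2 + t - 6)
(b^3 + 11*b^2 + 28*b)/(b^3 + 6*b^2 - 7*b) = (b + 4)/(b - 1)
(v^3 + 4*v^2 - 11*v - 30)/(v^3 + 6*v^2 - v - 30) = (v^2 - v - 6)/(v^2 + v - 6)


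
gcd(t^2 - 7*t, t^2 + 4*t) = t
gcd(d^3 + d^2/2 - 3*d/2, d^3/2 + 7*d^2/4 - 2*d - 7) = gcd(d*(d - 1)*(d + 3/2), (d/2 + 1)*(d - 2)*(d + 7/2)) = 1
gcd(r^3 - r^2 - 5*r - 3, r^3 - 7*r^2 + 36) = r - 3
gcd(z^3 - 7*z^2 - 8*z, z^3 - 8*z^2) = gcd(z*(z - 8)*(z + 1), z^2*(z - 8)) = z^2 - 8*z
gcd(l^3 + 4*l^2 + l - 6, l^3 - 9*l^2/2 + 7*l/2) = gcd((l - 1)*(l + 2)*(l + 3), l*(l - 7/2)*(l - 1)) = l - 1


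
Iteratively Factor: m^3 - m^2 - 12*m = (m - 4)*(m^2 + 3*m) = m*(m - 4)*(m + 3)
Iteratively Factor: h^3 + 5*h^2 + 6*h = (h)*(h^2 + 5*h + 6) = h*(h + 2)*(h + 3)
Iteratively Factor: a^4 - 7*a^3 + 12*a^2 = (a)*(a^3 - 7*a^2 + 12*a) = a^2*(a^2 - 7*a + 12) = a^2*(a - 4)*(a - 3)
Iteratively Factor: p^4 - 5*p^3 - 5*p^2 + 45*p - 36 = (p - 3)*(p^3 - 2*p^2 - 11*p + 12) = (p - 4)*(p - 3)*(p^2 + 2*p - 3) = (p - 4)*(p - 3)*(p - 1)*(p + 3)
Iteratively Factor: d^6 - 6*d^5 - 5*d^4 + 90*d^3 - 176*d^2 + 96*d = (d - 2)*(d^5 - 4*d^4 - 13*d^3 + 64*d^2 - 48*d) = (d - 2)*(d + 4)*(d^4 - 8*d^3 + 19*d^2 - 12*d) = (d - 4)*(d - 2)*(d + 4)*(d^3 - 4*d^2 + 3*d) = (d - 4)*(d - 2)*(d - 1)*(d + 4)*(d^2 - 3*d) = d*(d - 4)*(d - 2)*(d - 1)*(d + 4)*(d - 3)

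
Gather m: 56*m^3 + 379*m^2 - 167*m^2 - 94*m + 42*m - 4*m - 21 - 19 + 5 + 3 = 56*m^3 + 212*m^2 - 56*m - 32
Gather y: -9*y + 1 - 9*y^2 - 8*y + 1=-9*y^2 - 17*y + 2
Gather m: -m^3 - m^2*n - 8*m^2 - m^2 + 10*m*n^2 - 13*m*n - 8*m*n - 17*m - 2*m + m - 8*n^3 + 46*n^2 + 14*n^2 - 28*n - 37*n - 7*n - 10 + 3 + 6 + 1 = -m^3 + m^2*(-n - 9) + m*(10*n^2 - 21*n - 18) - 8*n^3 + 60*n^2 - 72*n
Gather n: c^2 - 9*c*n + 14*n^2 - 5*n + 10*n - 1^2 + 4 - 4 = c^2 + 14*n^2 + n*(5 - 9*c) - 1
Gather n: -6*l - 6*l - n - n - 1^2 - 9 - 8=-12*l - 2*n - 18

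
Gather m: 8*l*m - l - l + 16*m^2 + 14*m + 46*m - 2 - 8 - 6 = -2*l + 16*m^2 + m*(8*l + 60) - 16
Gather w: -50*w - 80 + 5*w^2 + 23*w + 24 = 5*w^2 - 27*w - 56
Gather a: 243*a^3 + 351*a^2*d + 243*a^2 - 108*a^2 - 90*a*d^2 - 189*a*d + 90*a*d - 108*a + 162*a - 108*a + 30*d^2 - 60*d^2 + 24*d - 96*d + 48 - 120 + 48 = 243*a^3 + a^2*(351*d + 135) + a*(-90*d^2 - 99*d - 54) - 30*d^2 - 72*d - 24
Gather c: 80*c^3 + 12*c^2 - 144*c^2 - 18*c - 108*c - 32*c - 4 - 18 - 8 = 80*c^3 - 132*c^2 - 158*c - 30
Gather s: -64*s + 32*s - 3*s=-35*s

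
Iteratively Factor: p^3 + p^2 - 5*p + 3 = (p - 1)*(p^2 + 2*p - 3) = (p - 1)^2*(p + 3)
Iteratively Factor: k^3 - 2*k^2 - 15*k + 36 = (k - 3)*(k^2 + k - 12) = (k - 3)*(k + 4)*(k - 3)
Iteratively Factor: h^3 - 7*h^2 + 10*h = (h - 5)*(h^2 - 2*h) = (h - 5)*(h - 2)*(h)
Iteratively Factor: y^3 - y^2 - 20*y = (y - 5)*(y^2 + 4*y) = y*(y - 5)*(y + 4)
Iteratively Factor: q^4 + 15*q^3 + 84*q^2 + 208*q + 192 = (q + 3)*(q^3 + 12*q^2 + 48*q + 64) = (q + 3)*(q + 4)*(q^2 + 8*q + 16) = (q + 3)*(q + 4)^2*(q + 4)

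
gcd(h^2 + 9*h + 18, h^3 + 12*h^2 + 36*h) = h + 6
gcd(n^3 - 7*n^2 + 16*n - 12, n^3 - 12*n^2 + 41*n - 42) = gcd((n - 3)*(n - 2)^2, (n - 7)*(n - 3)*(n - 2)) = n^2 - 5*n + 6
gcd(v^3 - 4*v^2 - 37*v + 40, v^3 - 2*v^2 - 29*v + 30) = v^2 + 4*v - 5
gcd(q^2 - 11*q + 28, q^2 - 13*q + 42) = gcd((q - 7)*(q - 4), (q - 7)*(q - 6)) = q - 7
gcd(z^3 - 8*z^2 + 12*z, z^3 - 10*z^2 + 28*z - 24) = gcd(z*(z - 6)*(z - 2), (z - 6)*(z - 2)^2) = z^2 - 8*z + 12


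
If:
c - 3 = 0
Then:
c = 3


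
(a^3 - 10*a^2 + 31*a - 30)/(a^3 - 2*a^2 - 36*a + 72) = (a^2 - 8*a + 15)/(a^2 - 36)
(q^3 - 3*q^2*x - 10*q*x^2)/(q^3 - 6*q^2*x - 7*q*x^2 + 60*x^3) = q*(-q - 2*x)/(-q^2 + q*x + 12*x^2)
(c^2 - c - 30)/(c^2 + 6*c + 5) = (c - 6)/(c + 1)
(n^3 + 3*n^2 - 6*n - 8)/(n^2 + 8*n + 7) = (n^2 + 2*n - 8)/(n + 7)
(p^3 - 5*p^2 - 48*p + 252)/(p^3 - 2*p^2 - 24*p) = (p^2 + p - 42)/(p*(p + 4))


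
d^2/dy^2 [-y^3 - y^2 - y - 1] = -6*y - 2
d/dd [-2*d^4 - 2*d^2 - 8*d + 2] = -8*d^3 - 4*d - 8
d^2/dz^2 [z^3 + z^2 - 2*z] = 6*z + 2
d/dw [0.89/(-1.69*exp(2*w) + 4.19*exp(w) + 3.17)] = (3.0082*exp(w) - 3.7291)*exp(w)/(-1.69*exp(2*w) + 4.19*exp(w) + 3.17)^2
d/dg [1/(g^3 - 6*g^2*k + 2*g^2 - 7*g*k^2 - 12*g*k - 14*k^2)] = (-3*g^2 + 12*g*k - 4*g + 7*k^2 + 12*k)/(-g^3 + 6*g^2*k - 2*g^2 + 7*g*k^2 + 12*g*k + 14*k^2)^2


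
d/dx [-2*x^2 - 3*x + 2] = -4*x - 3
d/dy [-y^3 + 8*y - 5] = 8 - 3*y^2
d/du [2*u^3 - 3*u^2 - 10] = 6*u*(u - 1)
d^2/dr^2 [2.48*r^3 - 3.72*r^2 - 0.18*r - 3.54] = 14.88*r - 7.44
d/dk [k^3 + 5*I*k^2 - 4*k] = 3*k^2 + 10*I*k - 4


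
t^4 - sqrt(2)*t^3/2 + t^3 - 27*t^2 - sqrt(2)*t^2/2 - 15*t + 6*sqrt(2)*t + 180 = (t - 3)*(t + 4)*(t - 3*sqrt(2))*(t + 5*sqrt(2)/2)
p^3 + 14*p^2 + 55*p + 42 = (p + 1)*(p + 6)*(p + 7)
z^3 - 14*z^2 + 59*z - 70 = (z - 7)*(z - 5)*(z - 2)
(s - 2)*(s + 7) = s^2 + 5*s - 14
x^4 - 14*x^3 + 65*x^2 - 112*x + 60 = (x - 6)*(x - 5)*(x - 2)*(x - 1)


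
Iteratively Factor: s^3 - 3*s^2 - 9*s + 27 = (s + 3)*(s^2 - 6*s + 9) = (s - 3)*(s + 3)*(s - 3)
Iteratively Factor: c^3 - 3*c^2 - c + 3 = (c - 3)*(c^2 - 1) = (c - 3)*(c - 1)*(c + 1)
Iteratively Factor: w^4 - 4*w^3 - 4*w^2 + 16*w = (w - 2)*(w^3 - 2*w^2 - 8*w) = (w - 2)*(w + 2)*(w^2 - 4*w) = (w - 4)*(w - 2)*(w + 2)*(w)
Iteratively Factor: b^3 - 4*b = (b)*(b^2 - 4) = b*(b - 2)*(b + 2)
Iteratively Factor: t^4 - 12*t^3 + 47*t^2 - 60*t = (t - 4)*(t^3 - 8*t^2 + 15*t) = (t - 5)*(t - 4)*(t^2 - 3*t) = t*(t - 5)*(t - 4)*(t - 3)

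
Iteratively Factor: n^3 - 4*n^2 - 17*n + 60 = (n - 5)*(n^2 + n - 12) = (n - 5)*(n + 4)*(n - 3)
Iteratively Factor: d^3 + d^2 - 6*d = (d - 2)*(d^2 + 3*d) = d*(d - 2)*(d + 3)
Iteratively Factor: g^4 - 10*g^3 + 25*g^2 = (g - 5)*(g^3 - 5*g^2) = g*(g - 5)*(g^2 - 5*g) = g^2*(g - 5)*(g - 5)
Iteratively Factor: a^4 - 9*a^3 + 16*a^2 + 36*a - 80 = (a - 2)*(a^3 - 7*a^2 + 2*a + 40) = (a - 2)*(a + 2)*(a^2 - 9*a + 20) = (a - 4)*(a - 2)*(a + 2)*(a - 5)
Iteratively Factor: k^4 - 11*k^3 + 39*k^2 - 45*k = (k - 3)*(k^3 - 8*k^2 + 15*k) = k*(k - 3)*(k^2 - 8*k + 15) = k*(k - 3)^2*(k - 5)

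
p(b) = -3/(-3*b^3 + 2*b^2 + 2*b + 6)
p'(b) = -3*(9*b^2 - 4*b - 2)/(-3*b^3 + 2*b^2 + 2*b + 6)^2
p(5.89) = 0.01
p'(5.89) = -0.00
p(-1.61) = -0.15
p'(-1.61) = -0.20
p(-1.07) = -0.31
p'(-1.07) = -0.39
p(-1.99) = -0.09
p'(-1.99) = -0.11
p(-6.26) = -0.00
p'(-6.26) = -0.00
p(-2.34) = -0.06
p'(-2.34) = -0.07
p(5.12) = 0.01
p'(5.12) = -0.01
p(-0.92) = -0.37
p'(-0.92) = -0.42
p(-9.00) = 0.00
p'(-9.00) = 0.00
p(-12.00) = 0.00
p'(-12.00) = 0.00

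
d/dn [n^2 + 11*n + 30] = 2*n + 11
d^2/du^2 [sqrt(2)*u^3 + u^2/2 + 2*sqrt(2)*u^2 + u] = 6*sqrt(2)*u + 1 + 4*sqrt(2)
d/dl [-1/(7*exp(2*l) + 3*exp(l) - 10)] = (14*exp(l) + 3)*exp(l)/(7*exp(2*l) + 3*exp(l) - 10)^2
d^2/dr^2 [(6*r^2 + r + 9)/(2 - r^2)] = 2*(-r^3 - 63*r^2 - 6*r - 42)/(r^6 - 6*r^4 + 12*r^2 - 8)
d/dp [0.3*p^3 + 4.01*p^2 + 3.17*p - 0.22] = 0.9*p^2 + 8.02*p + 3.17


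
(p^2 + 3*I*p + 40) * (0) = 0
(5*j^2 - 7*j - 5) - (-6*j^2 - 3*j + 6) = 11*j^2 - 4*j - 11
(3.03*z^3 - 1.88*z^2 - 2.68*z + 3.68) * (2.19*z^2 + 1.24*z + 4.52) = 6.6357*z^5 - 0.36*z^4 + 5.4952*z^3 - 3.7616*z^2 - 7.5504*z + 16.6336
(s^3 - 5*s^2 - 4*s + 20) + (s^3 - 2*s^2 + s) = 2*s^3 - 7*s^2 - 3*s + 20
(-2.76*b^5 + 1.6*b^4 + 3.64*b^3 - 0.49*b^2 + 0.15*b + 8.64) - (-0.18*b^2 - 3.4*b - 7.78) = -2.76*b^5 + 1.6*b^4 + 3.64*b^3 - 0.31*b^2 + 3.55*b + 16.42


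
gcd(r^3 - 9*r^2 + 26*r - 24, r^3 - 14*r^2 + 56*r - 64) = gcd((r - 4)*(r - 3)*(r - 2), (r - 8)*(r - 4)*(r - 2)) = r^2 - 6*r + 8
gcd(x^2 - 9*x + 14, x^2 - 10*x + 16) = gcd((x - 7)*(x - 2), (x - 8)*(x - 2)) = x - 2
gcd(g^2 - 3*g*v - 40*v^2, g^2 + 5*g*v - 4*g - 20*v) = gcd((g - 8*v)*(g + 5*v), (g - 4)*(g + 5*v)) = g + 5*v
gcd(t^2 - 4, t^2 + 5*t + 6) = t + 2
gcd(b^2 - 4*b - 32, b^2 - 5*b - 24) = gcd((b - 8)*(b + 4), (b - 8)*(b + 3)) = b - 8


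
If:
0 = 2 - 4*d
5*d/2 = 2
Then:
No Solution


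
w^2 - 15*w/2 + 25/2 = (w - 5)*(w - 5/2)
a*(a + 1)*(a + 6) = a^3 + 7*a^2 + 6*a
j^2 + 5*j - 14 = (j - 2)*(j + 7)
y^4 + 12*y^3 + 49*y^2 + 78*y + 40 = (y + 1)*(y + 2)*(y + 4)*(y + 5)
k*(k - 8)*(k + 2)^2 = k^4 - 4*k^3 - 28*k^2 - 32*k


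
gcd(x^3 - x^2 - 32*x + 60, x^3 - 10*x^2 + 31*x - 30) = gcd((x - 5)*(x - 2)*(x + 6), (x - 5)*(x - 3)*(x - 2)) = x^2 - 7*x + 10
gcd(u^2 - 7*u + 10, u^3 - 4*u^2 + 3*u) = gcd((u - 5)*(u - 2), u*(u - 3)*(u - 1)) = 1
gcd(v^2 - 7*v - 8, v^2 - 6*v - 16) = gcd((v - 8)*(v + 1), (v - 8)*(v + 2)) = v - 8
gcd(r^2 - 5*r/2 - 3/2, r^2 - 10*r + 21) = r - 3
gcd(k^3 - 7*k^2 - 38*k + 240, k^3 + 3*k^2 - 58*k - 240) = k^2 - 2*k - 48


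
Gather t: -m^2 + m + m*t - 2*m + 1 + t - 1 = -m^2 - m + t*(m + 1)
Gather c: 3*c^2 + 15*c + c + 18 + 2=3*c^2 + 16*c + 20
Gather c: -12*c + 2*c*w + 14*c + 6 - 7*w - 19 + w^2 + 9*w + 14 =c*(2*w + 2) + w^2 + 2*w + 1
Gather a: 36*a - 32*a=4*a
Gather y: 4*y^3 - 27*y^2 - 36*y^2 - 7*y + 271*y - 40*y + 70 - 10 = 4*y^3 - 63*y^2 + 224*y + 60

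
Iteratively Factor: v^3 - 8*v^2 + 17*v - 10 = (v - 2)*(v^2 - 6*v + 5) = (v - 5)*(v - 2)*(v - 1)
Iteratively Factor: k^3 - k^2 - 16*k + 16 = (k - 1)*(k^2 - 16) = (k - 1)*(k + 4)*(k - 4)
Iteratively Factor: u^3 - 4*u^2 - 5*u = (u)*(u^2 - 4*u - 5) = u*(u - 5)*(u + 1)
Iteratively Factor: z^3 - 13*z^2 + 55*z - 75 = (z - 5)*(z^2 - 8*z + 15) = (z - 5)^2*(z - 3)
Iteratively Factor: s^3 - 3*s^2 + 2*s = (s - 2)*(s^2 - s) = (s - 2)*(s - 1)*(s)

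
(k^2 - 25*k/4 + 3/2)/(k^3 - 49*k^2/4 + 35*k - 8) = (k - 6)/(k^2 - 12*k + 32)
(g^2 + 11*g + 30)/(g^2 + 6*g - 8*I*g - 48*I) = (g + 5)/(g - 8*I)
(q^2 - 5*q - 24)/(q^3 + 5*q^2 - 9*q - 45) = (q - 8)/(q^2 + 2*q - 15)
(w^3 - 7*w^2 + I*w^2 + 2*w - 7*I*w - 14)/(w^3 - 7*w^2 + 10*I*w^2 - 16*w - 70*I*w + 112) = (w - I)/(w + 8*I)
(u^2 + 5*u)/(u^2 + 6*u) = (u + 5)/(u + 6)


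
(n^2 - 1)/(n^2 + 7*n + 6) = (n - 1)/(n + 6)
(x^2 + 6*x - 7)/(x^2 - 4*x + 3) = (x + 7)/(x - 3)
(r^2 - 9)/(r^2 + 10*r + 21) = (r - 3)/(r + 7)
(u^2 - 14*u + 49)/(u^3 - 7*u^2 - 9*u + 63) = (u - 7)/(u^2 - 9)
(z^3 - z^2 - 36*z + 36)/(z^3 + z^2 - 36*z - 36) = (z - 1)/(z + 1)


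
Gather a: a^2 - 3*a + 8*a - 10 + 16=a^2 + 5*a + 6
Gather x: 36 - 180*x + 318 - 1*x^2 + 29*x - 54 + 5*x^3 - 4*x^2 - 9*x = 5*x^3 - 5*x^2 - 160*x + 300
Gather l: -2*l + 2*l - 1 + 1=0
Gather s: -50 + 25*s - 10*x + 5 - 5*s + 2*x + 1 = 20*s - 8*x - 44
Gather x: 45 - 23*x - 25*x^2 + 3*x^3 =3*x^3 - 25*x^2 - 23*x + 45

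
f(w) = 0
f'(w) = 0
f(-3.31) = 0.00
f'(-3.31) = 0.00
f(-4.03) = 0.00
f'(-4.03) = 0.00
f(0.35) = 0.00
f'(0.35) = 0.00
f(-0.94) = 0.00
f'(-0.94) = 0.00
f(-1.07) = 0.00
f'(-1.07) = 0.00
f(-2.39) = 0.00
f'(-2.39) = 0.00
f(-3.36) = 0.00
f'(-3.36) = 0.00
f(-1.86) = 0.00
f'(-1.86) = 0.00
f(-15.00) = 0.00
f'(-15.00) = 0.00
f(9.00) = 0.00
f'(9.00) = 0.00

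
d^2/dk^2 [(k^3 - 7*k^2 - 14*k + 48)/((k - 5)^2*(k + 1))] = 2*(2*k^4 - 67*k^3 + 111*k^2 - 865*k + 899)/(k^7 - 17*k^6 + 93*k^5 - 109*k^4 - 445*k^3 + 525*k^2 + 1375*k + 625)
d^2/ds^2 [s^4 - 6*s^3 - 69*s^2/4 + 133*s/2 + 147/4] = 12*s^2 - 36*s - 69/2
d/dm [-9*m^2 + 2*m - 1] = 2 - 18*m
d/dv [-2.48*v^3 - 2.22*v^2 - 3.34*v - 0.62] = -7.44*v^2 - 4.44*v - 3.34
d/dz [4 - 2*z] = -2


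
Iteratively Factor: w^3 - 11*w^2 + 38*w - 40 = (w - 5)*(w^2 - 6*w + 8) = (w - 5)*(w - 2)*(w - 4)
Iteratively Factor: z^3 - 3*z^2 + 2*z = (z - 2)*(z^2 - z) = (z - 2)*(z - 1)*(z)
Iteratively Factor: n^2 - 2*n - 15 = (n + 3)*(n - 5)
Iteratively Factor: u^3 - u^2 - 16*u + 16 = (u - 1)*(u^2 - 16) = (u - 4)*(u - 1)*(u + 4)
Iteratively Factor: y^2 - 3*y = (y - 3)*(y)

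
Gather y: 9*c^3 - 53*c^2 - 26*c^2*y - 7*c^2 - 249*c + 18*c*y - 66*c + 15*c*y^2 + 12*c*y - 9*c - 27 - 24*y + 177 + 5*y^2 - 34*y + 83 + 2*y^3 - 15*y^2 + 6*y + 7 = 9*c^3 - 60*c^2 - 324*c + 2*y^3 + y^2*(15*c - 10) + y*(-26*c^2 + 30*c - 52) + 240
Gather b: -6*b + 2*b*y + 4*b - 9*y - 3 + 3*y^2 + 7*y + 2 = b*(2*y - 2) + 3*y^2 - 2*y - 1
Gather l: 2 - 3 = -1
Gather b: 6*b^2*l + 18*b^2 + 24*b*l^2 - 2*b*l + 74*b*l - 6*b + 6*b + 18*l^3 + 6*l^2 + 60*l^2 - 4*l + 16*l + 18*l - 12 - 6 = b^2*(6*l + 18) + b*(24*l^2 + 72*l) + 18*l^3 + 66*l^2 + 30*l - 18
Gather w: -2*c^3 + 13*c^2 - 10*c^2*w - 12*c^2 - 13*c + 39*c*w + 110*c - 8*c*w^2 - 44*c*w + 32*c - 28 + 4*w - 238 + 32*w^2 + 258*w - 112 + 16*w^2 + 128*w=-2*c^3 + c^2 + 129*c + w^2*(48 - 8*c) + w*(-10*c^2 - 5*c + 390) - 378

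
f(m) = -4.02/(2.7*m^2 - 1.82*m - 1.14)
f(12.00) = -0.01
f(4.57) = -0.09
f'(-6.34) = -0.01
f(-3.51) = -0.10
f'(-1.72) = -0.45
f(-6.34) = -0.03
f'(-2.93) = -0.09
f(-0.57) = -5.19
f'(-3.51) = -0.06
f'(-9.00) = -0.00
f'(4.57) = 0.04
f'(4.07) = 0.06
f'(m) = -4.02*(1.82 - 5.4*m)/(2.7*m^2 - 1.82*m - 1.14)^2 = (21.708*m - 7.3164)/(-2.7*m^2 + 1.82*m + 1.14)^2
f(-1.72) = -0.40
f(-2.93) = -0.15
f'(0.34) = 0.03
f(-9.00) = -0.02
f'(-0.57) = -32.81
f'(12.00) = 0.00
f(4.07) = -0.11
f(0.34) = 2.78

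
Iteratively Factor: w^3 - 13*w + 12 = (w + 4)*(w^2 - 4*w + 3) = (w - 1)*(w + 4)*(w - 3)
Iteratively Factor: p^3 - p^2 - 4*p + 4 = (p - 2)*(p^2 + p - 2) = (p - 2)*(p + 2)*(p - 1)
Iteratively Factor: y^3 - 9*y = (y - 3)*(y^2 + 3*y) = y*(y - 3)*(y + 3)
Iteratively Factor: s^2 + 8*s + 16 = (s + 4)*(s + 4)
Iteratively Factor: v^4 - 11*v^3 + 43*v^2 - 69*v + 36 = (v - 3)*(v^3 - 8*v^2 + 19*v - 12) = (v - 3)*(v - 1)*(v^2 - 7*v + 12) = (v - 3)^2*(v - 1)*(v - 4)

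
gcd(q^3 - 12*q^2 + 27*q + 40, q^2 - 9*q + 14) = 1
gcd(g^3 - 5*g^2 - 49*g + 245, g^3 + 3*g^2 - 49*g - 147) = g^2 - 49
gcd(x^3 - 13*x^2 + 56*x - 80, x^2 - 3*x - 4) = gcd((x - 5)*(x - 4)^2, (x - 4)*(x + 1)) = x - 4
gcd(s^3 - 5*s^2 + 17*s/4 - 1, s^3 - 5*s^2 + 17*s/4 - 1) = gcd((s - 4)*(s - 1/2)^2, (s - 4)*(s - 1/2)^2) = s^3 - 5*s^2 + 17*s/4 - 1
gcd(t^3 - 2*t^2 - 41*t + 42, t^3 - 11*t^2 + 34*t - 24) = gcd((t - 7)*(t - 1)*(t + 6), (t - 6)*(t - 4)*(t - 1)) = t - 1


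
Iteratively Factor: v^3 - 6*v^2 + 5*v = (v - 1)*(v^2 - 5*v) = v*(v - 1)*(v - 5)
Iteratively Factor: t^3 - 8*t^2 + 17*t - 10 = (t - 1)*(t^2 - 7*t + 10) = (t - 5)*(t - 1)*(t - 2)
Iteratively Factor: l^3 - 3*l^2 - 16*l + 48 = (l + 4)*(l^2 - 7*l + 12) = (l - 3)*(l + 4)*(l - 4)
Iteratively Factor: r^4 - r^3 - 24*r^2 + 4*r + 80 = (r - 2)*(r^3 + r^2 - 22*r - 40) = (r - 2)*(r + 4)*(r^2 - 3*r - 10) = (r - 5)*(r - 2)*(r + 4)*(r + 2)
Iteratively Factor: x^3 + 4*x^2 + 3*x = (x)*(x^2 + 4*x + 3) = x*(x + 3)*(x + 1)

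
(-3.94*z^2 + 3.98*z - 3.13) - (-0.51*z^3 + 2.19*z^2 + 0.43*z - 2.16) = 0.51*z^3 - 6.13*z^2 + 3.55*z - 0.97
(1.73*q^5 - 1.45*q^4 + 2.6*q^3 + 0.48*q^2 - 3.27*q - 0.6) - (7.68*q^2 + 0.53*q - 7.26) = 1.73*q^5 - 1.45*q^4 + 2.6*q^3 - 7.2*q^2 - 3.8*q + 6.66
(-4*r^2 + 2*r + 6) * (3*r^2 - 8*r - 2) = -12*r^4 + 38*r^3 + 10*r^2 - 52*r - 12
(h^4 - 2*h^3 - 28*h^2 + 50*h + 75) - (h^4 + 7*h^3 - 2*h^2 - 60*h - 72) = -9*h^3 - 26*h^2 + 110*h + 147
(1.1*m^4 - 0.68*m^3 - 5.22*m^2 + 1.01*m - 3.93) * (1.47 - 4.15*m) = -4.565*m^5 + 4.439*m^4 + 20.6634*m^3 - 11.8649*m^2 + 17.7942*m - 5.7771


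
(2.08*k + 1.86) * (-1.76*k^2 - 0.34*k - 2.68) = -3.6608*k^3 - 3.9808*k^2 - 6.2068*k - 4.9848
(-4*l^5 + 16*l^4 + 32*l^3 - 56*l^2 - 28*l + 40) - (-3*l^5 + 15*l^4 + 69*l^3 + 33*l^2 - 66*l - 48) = -l^5 + l^4 - 37*l^3 - 89*l^2 + 38*l + 88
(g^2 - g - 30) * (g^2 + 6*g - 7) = g^4 + 5*g^3 - 43*g^2 - 173*g + 210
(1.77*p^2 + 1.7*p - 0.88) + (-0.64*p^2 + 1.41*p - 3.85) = 1.13*p^2 + 3.11*p - 4.73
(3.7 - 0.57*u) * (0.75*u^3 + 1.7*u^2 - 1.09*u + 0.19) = -0.4275*u^4 + 1.806*u^3 + 6.9113*u^2 - 4.1413*u + 0.703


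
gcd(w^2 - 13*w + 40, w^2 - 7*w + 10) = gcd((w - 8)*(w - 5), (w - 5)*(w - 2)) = w - 5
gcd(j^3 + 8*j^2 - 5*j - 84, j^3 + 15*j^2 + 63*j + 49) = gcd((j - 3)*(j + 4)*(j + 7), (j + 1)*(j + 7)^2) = j + 7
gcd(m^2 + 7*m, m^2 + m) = m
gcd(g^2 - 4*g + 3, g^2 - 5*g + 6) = g - 3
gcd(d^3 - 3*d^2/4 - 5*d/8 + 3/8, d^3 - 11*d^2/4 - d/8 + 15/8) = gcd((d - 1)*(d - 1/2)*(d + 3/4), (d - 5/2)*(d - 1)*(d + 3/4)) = d^2 - d/4 - 3/4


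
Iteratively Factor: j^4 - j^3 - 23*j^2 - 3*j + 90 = (j + 3)*(j^3 - 4*j^2 - 11*j + 30) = (j - 2)*(j + 3)*(j^2 - 2*j - 15) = (j - 2)*(j + 3)^2*(j - 5)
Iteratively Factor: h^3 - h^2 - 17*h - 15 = (h + 3)*(h^2 - 4*h - 5) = (h - 5)*(h + 3)*(h + 1)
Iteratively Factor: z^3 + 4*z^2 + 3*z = (z)*(z^2 + 4*z + 3) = z*(z + 3)*(z + 1)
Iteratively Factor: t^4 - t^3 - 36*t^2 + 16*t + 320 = (t - 4)*(t^3 + 3*t^2 - 24*t - 80) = (t - 4)*(t + 4)*(t^2 - t - 20) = (t - 4)*(t + 4)^2*(t - 5)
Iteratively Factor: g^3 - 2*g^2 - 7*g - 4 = (g + 1)*(g^2 - 3*g - 4) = (g - 4)*(g + 1)*(g + 1)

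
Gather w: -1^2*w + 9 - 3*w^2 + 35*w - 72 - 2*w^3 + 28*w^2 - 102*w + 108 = -2*w^3 + 25*w^2 - 68*w + 45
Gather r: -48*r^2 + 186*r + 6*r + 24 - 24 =-48*r^2 + 192*r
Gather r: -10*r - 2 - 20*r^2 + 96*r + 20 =-20*r^2 + 86*r + 18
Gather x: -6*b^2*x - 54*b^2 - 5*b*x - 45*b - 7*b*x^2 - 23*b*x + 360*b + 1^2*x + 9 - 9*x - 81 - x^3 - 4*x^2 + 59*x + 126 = -54*b^2 + 315*b - x^3 + x^2*(-7*b - 4) + x*(-6*b^2 - 28*b + 51) + 54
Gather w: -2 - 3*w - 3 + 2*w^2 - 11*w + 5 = 2*w^2 - 14*w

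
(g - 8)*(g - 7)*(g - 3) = g^3 - 18*g^2 + 101*g - 168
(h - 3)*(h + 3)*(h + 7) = h^3 + 7*h^2 - 9*h - 63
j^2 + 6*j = j*(j + 6)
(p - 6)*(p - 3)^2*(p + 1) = p^4 - 11*p^3 + 33*p^2 - 9*p - 54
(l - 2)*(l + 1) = l^2 - l - 2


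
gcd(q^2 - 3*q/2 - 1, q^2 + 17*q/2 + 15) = 1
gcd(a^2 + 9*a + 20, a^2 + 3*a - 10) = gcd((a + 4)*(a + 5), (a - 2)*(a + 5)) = a + 5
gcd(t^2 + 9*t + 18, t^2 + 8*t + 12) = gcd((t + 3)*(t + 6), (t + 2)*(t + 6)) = t + 6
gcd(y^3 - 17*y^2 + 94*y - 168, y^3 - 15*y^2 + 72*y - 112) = y^2 - 11*y + 28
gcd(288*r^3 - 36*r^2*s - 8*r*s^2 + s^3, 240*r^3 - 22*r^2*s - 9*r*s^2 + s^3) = 48*r^2 - 14*r*s + s^2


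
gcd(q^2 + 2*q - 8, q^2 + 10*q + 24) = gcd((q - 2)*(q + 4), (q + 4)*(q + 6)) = q + 4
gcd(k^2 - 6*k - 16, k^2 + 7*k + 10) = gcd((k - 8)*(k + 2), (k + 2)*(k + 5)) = k + 2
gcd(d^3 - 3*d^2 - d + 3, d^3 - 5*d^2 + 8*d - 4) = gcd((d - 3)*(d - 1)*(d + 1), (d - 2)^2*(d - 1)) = d - 1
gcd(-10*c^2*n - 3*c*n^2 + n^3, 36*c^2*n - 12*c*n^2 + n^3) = n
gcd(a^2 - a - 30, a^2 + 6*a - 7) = 1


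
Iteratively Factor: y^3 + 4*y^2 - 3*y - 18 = (y + 3)*(y^2 + y - 6) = (y + 3)^2*(y - 2)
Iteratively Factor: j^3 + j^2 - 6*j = (j - 2)*(j^2 + 3*j) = j*(j - 2)*(j + 3)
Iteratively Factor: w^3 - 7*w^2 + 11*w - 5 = (w - 5)*(w^2 - 2*w + 1) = (w - 5)*(w - 1)*(w - 1)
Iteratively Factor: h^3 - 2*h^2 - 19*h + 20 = (h - 1)*(h^2 - h - 20) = (h - 1)*(h + 4)*(h - 5)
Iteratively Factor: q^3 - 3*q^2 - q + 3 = (q + 1)*(q^2 - 4*q + 3) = (q - 3)*(q + 1)*(q - 1)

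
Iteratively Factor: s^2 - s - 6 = (s - 3)*(s + 2)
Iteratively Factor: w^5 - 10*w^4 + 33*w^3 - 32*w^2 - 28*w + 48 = (w - 4)*(w^4 - 6*w^3 + 9*w^2 + 4*w - 12) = (w - 4)*(w - 3)*(w^3 - 3*w^2 + 4) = (w - 4)*(w - 3)*(w + 1)*(w^2 - 4*w + 4) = (w - 4)*(w - 3)*(w - 2)*(w + 1)*(w - 2)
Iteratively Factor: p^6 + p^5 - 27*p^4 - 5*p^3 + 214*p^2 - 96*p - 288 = (p - 3)*(p^5 + 4*p^4 - 15*p^3 - 50*p^2 + 64*p + 96) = (p - 3)*(p - 2)*(p^4 + 6*p^3 - 3*p^2 - 56*p - 48) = (p - 3)*(p - 2)*(p + 4)*(p^3 + 2*p^2 - 11*p - 12) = (p - 3)^2*(p - 2)*(p + 4)*(p^2 + 5*p + 4) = (p - 3)^2*(p - 2)*(p + 1)*(p + 4)*(p + 4)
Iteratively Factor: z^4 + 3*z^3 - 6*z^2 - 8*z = (z + 4)*(z^3 - z^2 - 2*z) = (z - 2)*(z + 4)*(z^2 + z) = (z - 2)*(z + 1)*(z + 4)*(z)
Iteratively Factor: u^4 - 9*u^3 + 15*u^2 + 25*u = (u - 5)*(u^3 - 4*u^2 - 5*u) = (u - 5)^2*(u^2 + u) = u*(u - 5)^2*(u + 1)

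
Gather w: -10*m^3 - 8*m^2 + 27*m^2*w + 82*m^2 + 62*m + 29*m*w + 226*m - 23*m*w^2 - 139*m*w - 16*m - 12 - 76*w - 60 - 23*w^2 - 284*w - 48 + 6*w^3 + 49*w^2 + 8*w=-10*m^3 + 74*m^2 + 272*m + 6*w^3 + w^2*(26 - 23*m) + w*(27*m^2 - 110*m - 352) - 120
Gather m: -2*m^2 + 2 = 2 - 2*m^2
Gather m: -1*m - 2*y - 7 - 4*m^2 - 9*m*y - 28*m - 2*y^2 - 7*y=-4*m^2 + m*(-9*y - 29) - 2*y^2 - 9*y - 7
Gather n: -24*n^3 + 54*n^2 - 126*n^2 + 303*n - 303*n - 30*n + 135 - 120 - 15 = -24*n^3 - 72*n^2 - 30*n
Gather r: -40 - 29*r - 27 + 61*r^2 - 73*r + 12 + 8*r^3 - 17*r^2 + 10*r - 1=8*r^3 + 44*r^2 - 92*r - 56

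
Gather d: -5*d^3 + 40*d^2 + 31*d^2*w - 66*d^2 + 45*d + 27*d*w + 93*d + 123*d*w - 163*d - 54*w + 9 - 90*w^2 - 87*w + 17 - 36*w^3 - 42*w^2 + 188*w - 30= -5*d^3 + d^2*(31*w - 26) + d*(150*w - 25) - 36*w^3 - 132*w^2 + 47*w - 4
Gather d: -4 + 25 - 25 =-4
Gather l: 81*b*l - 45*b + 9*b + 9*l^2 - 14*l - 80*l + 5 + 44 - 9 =-36*b + 9*l^2 + l*(81*b - 94) + 40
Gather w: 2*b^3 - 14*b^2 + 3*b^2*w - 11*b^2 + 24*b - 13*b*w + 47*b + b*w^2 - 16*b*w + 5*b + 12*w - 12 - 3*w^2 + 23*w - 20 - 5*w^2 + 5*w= 2*b^3 - 25*b^2 + 76*b + w^2*(b - 8) + w*(3*b^2 - 29*b + 40) - 32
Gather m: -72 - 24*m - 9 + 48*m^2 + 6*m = 48*m^2 - 18*m - 81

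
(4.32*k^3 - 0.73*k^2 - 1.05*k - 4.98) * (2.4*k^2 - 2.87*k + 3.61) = 10.368*k^5 - 14.1504*k^4 + 15.1703*k^3 - 11.5738*k^2 + 10.5021*k - 17.9778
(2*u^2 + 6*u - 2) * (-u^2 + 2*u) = -2*u^4 - 2*u^3 + 14*u^2 - 4*u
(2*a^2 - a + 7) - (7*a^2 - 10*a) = -5*a^2 + 9*a + 7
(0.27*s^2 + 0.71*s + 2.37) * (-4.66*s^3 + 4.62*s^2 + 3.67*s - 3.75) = -1.2582*s^5 - 2.0612*s^4 - 6.7731*s^3 + 12.5426*s^2 + 6.0354*s - 8.8875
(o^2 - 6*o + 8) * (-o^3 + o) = -o^5 + 6*o^4 - 7*o^3 - 6*o^2 + 8*o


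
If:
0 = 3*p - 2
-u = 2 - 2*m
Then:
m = u/2 + 1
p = 2/3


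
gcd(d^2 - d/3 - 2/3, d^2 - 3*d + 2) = d - 1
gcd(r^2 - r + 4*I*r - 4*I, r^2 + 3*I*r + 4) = r + 4*I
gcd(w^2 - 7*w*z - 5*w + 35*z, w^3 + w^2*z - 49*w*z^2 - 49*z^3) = -w + 7*z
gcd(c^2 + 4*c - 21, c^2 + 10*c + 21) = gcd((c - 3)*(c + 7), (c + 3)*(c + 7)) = c + 7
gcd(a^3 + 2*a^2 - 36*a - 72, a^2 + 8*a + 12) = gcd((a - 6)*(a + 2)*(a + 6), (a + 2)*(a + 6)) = a^2 + 8*a + 12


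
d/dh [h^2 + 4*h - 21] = 2*h + 4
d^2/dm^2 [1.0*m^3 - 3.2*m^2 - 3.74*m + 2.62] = 6.0*m - 6.4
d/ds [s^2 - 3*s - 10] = 2*s - 3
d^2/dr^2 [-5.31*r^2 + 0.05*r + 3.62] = -10.6200000000000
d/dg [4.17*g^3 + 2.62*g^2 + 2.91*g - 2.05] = 12.51*g^2 + 5.24*g + 2.91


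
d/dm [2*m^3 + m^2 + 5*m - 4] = 6*m^2 + 2*m + 5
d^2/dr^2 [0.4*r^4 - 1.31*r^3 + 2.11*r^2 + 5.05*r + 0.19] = 4.8*r^2 - 7.86*r + 4.22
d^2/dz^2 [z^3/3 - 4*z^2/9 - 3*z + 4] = 2*z - 8/9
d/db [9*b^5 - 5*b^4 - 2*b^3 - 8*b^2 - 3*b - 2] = 45*b^4 - 20*b^3 - 6*b^2 - 16*b - 3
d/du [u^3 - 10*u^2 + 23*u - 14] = 3*u^2 - 20*u + 23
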